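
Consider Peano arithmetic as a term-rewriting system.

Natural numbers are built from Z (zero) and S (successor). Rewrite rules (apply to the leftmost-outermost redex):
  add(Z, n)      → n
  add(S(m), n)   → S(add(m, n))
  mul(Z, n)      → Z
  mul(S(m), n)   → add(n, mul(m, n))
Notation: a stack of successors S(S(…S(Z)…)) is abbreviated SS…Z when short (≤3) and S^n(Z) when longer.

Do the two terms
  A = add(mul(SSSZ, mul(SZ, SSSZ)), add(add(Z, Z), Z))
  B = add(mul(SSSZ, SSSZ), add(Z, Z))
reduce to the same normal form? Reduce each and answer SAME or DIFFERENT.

Term A:
  start: add(mul(SSSZ, mul(SZ, SSSZ)), add(add(Z, Z), Z))
  →1  add(add(mul(SZ, SSSZ), mul(SSZ, mul(SZ, SSSZ))), add(add(Z, Z), Z))
  →2  add(add(add(SSSZ, mul(Z, SSSZ)), mul(SSZ, mul(SZ, SSSZ))), add(add(Z, Z), Z))
  →3  add(add(S(add(SSZ, mul(Z, SSSZ))), mul(SSZ, mul(SZ, SSSZ))), add(add(Z, Z), Z))
  →4  add(S(add(add(SSZ, mul(Z, SSSZ)), mul(SSZ, mul(SZ, SSSZ)))), add(add(Z, Z), Z))
  →5  S(add(add(add(SSZ, mul(Z, SSSZ)), mul(SSZ, mul(SZ, SSSZ))), add(add(Z, Z), Z)))
  →6  S(add(add(S(add(SZ, mul(Z, SSSZ))), mul(SSZ, mul(SZ, SSSZ))), add(add(Z, Z), Z)))
  →7  S(add(S(add(add(SZ, mul(Z, SSSZ)), mul(SSZ, mul(SZ, SSSZ)))), add(add(Z, Z), Z)))
  →8  S(S(add(add(add(SZ, mul(Z, SSSZ)), mul(SSZ, mul(SZ, SSSZ))), add(add(Z, Z), Z))))
  →9  S(S(add(add(S(add(Z, mul(Z, SSSZ))), mul(SSZ, mul(SZ, SSSZ))), add(add(Z, Z), Z))))
  →10  S(S(add(S(add(add(Z, mul(Z, SSSZ)), mul(SSZ, mul(SZ, SSSZ)))), add(add(Z, Z), Z))))
  →11  S(S(S(add(add(add(Z, mul(Z, SSSZ)), mul(SSZ, mul(SZ, SSSZ))), add(add(Z, Z), Z)))))
  →12  S(S(S(add(add(mul(Z, SSSZ), mul(SSZ, mul(SZ, SSSZ))), add(add(Z, Z), Z)))))
  →13  S(S(S(add(add(Z, mul(SSZ, mul(SZ, SSSZ))), add(add(Z, Z), Z)))))
  →14  S(S(S(add(mul(SSZ, mul(SZ, SSSZ)), add(add(Z, Z), Z)))))
  →15  S(S(S(add(add(mul(SZ, SSSZ), mul(SZ, mul(SZ, SSSZ))), add(add(Z, Z), Z)))))
  →16  S(S(S(add(add(add(SSSZ, mul(Z, SSSZ)), mul(SZ, mul(SZ, SSSZ))), add(add(Z, Z), Z)))))
  →17  S(S(S(add(add(S(add(SSZ, mul(Z, SSSZ))), mul(SZ, mul(SZ, SSSZ))), add(add(Z, Z), Z)))))
  →18  S(S(S(add(S(add(add(SSZ, mul(Z, SSSZ)), mul(SZ, mul(SZ, SSSZ)))), add(add(Z, Z), Z)))))
  →19  S(S(S(S(add(add(add(SSZ, mul(Z, SSSZ)), mul(SZ, mul(SZ, SSSZ))), add(add(Z, Z), Z))))))
  →20  S(S(S(S(add(add(S(add(SZ, mul(Z, SSSZ))), mul(SZ, mul(SZ, SSSZ))), add(add(Z, Z), Z))))))
  →21  S(S(S(S(add(S(add(add(SZ, mul(Z, SSSZ)), mul(SZ, mul(SZ, SSSZ)))), add(add(Z, Z), Z))))))
  →22  S(S(S(S(S(add(add(add(SZ, mul(Z, SSSZ)), mul(SZ, mul(SZ, SSSZ))), add(add(Z, Z), Z)))))))
  →23  S(S(S(S(S(add(add(S(add(Z, mul(Z, SSSZ))), mul(SZ, mul(SZ, SSSZ))), add(add(Z, Z), Z)))))))
  →24  S(S(S(S(S(add(S(add(add(Z, mul(Z, SSSZ)), mul(SZ, mul(SZ, SSSZ)))), add(add(Z, Z), Z)))))))
  →25  S(S(S(S(S(S(add(add(add(Z, mul(Z, SSSZ)), mul(SZ, mul(SZ, SSSZ))), add(add(Z, Z), Z))))))))
  →26  S(S(S(S(S(S(add(add(mul(Z, SSSZ), mul(SZ, mul(SZ, SSSZ))), add(add(Z, Z), Z))))))))
  →27  S(S(S(S(S(S(add(add(Z, mul(SZ, mul(SZ, SSSZ))), add(add(Z, Z), Z))))))))
  →28  S(S(S(S(S(S(add(mul(SZ, mul(SZ, SSSZ)), add(add(Z, Z), Z))))))))
  →29  S(S(S(S(S(S(add(add(mul(SZ, SSSZ), mul(Z, mul(SZ, SSSZ))), add(add(Z, Z), Z))))))))
  →30  S(S(S(S(S(S(add(add(add(SSSZ, mul(Z, SSSZ)), mul(Z, mul(SZ, SSSZ))), add(add(Z, Z), Z))))))))
  →31  S(S(S(S(S(S(add(add(S(add(SSZ, mul(Z, SSSZ))), mul(Z, mul(SZ, SSSZ))), add(add(Z, Z), Z))))))))
  →32  S(S(S(S(S(S(add(S(add(add(SSZ, mul(Z, SSSZ)), mul(Z, mul(SZ, SSSZ)))), add(add(Z, Z), Z))))))))
  →33  S(S(S(S(S(S(S(add(add(add(SSZ, mul(Z, SSSZ)), mul(Z, mul(SZ, SSSZ))), add(add(Z, Z), Z)))))))))
  →34  S(S(S(S(S(S(S(add(add(S(add(SZ, mul(Z, SSSZ))), mul(Z, mul(SZ, SSSZ))), add(add(Z, Z), Z)))))))))
  →35  S(S(S(S(S(S(S(add(S(add(add(SZ, mul(Z, SSSZ)), mul(Z, mul(SZ, SSSZ)))), add(add(Z, Z), Z)))))))))
  →36  S(S(S(S(S(S(S(S(add(add(add(SZ, mul(Z, SSSZ)), mul(Z, mul(SZ, SSSZ))), add(add(Z, Z), Z))))))))))
  →37  S(S(S(S(S(S(S(S(add(add(S(add(Z, mul(Z, SSSZ))), mul(Z, mul(SZ, SSSZ))), add(add(Z, Z), Z))))))))))
  →38  S(S(S(S(S(S(S(S(add(S(add(add(Z, mul(Z, SSSZ)), mul(Z, mul(SZ, SSSZ)))), add(add(Z, Z), Z))))))))))
  →39  S(S(S(S(S(S(S(S(S(add(add(add(Z, mul(Z, SSSZ)), mul(Z, mul(SZ, SSSZ))), add(add(Z, Z), Z)))))))))))
  →40  S(S(S(S(S(S(S(S(S(add(add(mul(Z, SSSZ), mul(Z, mul(SZ, SSSZ))), add(add(Z, Z), Z)))))))))))
  →41  S(S(S(S(S(S(S(S(S(add(add(Z, mul(Z, mul(SZ, SSSZ))), add(add(Z, Z), Z)))))))))))
  →42  S(S(S(S(S(S(S(S(S(add(mul(Z, mul(SZ, SSSZ)), add(add(Z, Z), Z)))))))))))
  →43  S(S(S(S(S(S(S(S(S(add(Z, add(add(Z, Z), Z)))))))))))
  →44  S(S(S(S(S(S(S(S(S(add(add(Z, Z), Z))))))))))
  →45  S(S(S(S(S(S(S(S(S(add(Z, Z))))))))))
  →46  S^9(Z)

Term B:
  start: add(mul(SSSZ, SSSZ), add(Z, Z))
  →1  add(add(SSSZ, mul(SSZ, SSSZ)), add(Z, Z))
  →2  add(S(add(SSZ, mul(SSZ, SSSZ))), add(Z, Z))
  →3  S(add(add(SSZ, mul(SSZ, SSSZ)), add(Z, Z)))
  →4  S(add(S(add(SZ, mul(SSZ, SSSZ))), add(Z, Z)))
  →5  S(S(add(add(SZ, mul(SSZ, SSSZ)), add(Z, Z))))
  →6  S(S(add(S(add(Z, mul(SSZ, SSSZ))), add(Z, Z))))
  →7  S(S(S(add(add(Z, mul(SSZ, SSSZ)), add(Z, Z)))))
  →8  S(S(S(add(mul(SSZ, SSSZ), add(Z, Z)))))
  →9  S(S(S(add(add(SSSZ, mul(SZ, SSSZ)), add(Z, Z)))))
  →10  S(S(S(add(S(add(SSZ, mul(SZ, SSSZ))), add(Z, Z)))))
  →11  S(S(S(S(add(add(SSZ, mul(SZ, SSSZ)), add(Z, Z))))))
  →12  S(S(S(S(add(S(add(SZ, mul(SZ, SSSZ))), add(Z, Z))))))
  →13  S(S(S(S(S(add(add(SZ, mul(SZ, SSSZ)), add(Z, Z)))))))
  →14  S(S(S(S(S(add(S(add(Z, mul(SZ, SSSZ))), add(Z, Z)))))))
  →15  S(S(S(S(S(S(add(add(Z, mul(SZ, SSSZ)), add(Z, Z))))))))
  →16  S(S(S(S(S(S(add(mul(SZ, SSSZ), add(Z, Z))))))))
  →17  S(S(S(S(S(S(add(add(SSSZ, mul(Z, SSSZ)), add(Z, Z))))))))
  →18  S(S(S(S(S(S(add(S(add(SSZ, mul(Z, SSSZ))), add(Z, Z))))))))
  →19  S(S(S(S(S(S(S(add(add(SSZ, mul(Z, SSSZ)), add(Z, Z)))))))))
  →20  S(S(S(S(S(S(S(add(S(add(SZ, mul(Z, SSSZ))), add(Z, Z)))))))))
  →21  S(S(S(S(S(S(S(S(add(add(SZ, mul(Z, SSSZ)), add(Z, Z))))))))))
  →22  S(S(S(S(S(S(S(S(add(S(add(Z, mul(Z, SSSZ))), add(Z, Z))))))))))
  →23  S(S(S(S(S(S(S(S(S(add(add(Z, mul(Z, SSSZ)), add(Z, Z)))))))))))
  →24  S(S(S(S(S(S(S(S(S(add(mul(Z, SSSZ), add(Z, Z)))))))))))
  →25  S(S(S(S(S(S(S(S(S(add(Z, add(Z, Z)))))))))))
  →26  S(S(S(S(S(S(S(S(S(add(Z, Z))))))))))
  →27  S^9(Z)

Answer: SAME — A ⇓ S^9(Z), B ⇓ S^9(Z)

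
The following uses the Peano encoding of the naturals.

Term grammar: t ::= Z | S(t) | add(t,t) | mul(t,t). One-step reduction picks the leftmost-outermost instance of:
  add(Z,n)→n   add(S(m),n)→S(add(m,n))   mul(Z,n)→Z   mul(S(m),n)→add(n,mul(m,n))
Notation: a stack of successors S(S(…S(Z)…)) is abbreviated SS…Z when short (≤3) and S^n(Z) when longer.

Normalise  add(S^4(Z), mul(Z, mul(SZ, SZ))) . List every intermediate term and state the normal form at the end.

  start: add(S^4(Z), mul(Z, mul(SZ, SZ)))
  step 1: S(add(SSSZ, mul(Z, mul(SZ, SZ))))
  step 2: S(S(add(SSZ, mul(Z, mul(SZ, SZ)))))
  step 3: S(S(S(add(SZ, mul(Z, mul(SZ, SZ))))))
  step 4: S(S(S(S(add(Z, mul(Z, mul(SZ, SZ)))))))
  step 5: S(S(S(S(mul(Z, mul(SZ, SZ))))))
  step 6: S^4(Z)

Answer: normal form = S^4(Z)  (in 6 steps)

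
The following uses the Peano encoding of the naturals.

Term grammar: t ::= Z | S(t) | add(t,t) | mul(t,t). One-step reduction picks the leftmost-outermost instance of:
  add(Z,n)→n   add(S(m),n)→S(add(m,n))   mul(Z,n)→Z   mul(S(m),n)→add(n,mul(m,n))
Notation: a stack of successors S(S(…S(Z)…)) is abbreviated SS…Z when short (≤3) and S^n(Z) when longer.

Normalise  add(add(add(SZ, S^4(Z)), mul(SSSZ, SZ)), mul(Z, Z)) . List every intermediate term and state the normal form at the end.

  start: add(add(add(SZ, S^4(Z)), mul(SSSZ, SZ)), mul(Z, Z))
  [1] add(add(S(add(Z, S^4(Z))), mul(SSSZ, SZ)), mul(Z, Z))
  [2] add(S(add(add(Z, S^4(Z)), mul(SSSZ, SZ))), mul(Z, Z))
  [3] S(add(add(add(Z, S^4(Z)), mul(SSSZ, SZ)), mul(Z, Z)))
  [4] S(add(add(S^4(Z), mul(SSSZ, SZ)), mul(Z, Z)))
  [5] S(add(S(add(SSSZ, mul(SSSZ, SZ))), mul(Z, Z)))
  [6] S(S(add(add(SSSZ, mul(SSSZ, SZ)), mul(Z, Z))))
  [7] S(S(add(S(add(SSZ, mul(SSSZ, SZ))), mul(Z, Z))))
  [8] S(S(S(add(add(SSZ, mul(SSSZ, SZ)), mul(Z, Z)))))
  [9] S(S(S(add(S(add(SZ, mul(SSSZ, SZ))), mul(Z, Z)))))
  [10] S(S(S(S(add(add(SZ, mul(SSSZ, SZ)), mul(Z, Z))))))
  [11] S(S(S(S(add(S(add(Z, mul(SSSZ, SZ))), mul(Z, Z))))))
  [12] S(S(S(S(S(add(add(Z, mul(SSSZ, SZ)), mul(Z, Z)))))))
  [13] S(S(S(S(S(add(mul(SSSZ, SZ), mul(Z, Z)))))))
  [14] S(S(S(S(S(add(add(SZ, mul(SSZ, SZ)), mul(Z, Z)))))))
  [15] S(S(S(S(S(add(S(add(Z, mul(SSZ, SZ))), mul(Z, Z)))))))
  [16] S(S(S(S(S(S(add(add(Z, mul(SSZ, SZ)), mul(Z, Z))))))))
  [17] S(S(S(S(S(S(add(mul(SSZ, SZ), mul(Z, Z))))))))
  [18] S(S(S(S(S(S(add(add(SZ, mul(SZ, SZ)), mul(Z, Z))))))))
  [19] S(S(S(S(S(S(add(S(add(Z, mul(SZ, SZ))), mul(Z, Z))))))))
  [20] S(S(S(S(S(S(S(add(add(Z, mul(SZ, SZ)), mul(Z, Z)))))))))
  [21] S(S(S(S(S(S(S(add(mul(SZ, SZ), mul(Z, Z)))))))))
  [22] S(S(S(S(S(S(S(add(add(SZ, mul(Z, SZ)), mul(Z, Z)))))))))
  [23] S(S(S(S(S(S(S(add(S(add(Z, mul(Z, SZ))), mul(Z, Z)))))))))
  [24] S(S(S(S(S(S(S(S(add(add(Z, mul(Z, SZ)), mul(Z, Z))))))))))
  [25] S(S(S(S(S(S(S(S(add(mul(Z, SZ), mul(Z, Z))))))))))
  [26] S(S(S(S(S(S(S(S(add(Z, mul(Z, Z))))))))))
  [27] S(S(S(S(S(S(S(S(mul(Z, Z)))))))))
  [28] S^8(Z)

Answer: normal form = S^8(Z)  (in 28 steps)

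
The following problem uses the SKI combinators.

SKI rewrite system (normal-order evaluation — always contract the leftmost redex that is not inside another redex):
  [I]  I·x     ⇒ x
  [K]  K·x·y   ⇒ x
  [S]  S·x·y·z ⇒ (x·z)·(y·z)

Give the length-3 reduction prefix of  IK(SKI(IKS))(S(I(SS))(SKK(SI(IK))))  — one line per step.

Answer: after 3 steps: K(IKS)(I(IKS))

Working:
  start: IK(SKI(IKS))(S(I(SS))(SKK(SI(IK))))
  step 1: K(SKI(IKS))(S(I(SS))(SKK(SI(IK))))
  step 2: SKI(IKS)
  step 3: K(IKS)(I(IKS))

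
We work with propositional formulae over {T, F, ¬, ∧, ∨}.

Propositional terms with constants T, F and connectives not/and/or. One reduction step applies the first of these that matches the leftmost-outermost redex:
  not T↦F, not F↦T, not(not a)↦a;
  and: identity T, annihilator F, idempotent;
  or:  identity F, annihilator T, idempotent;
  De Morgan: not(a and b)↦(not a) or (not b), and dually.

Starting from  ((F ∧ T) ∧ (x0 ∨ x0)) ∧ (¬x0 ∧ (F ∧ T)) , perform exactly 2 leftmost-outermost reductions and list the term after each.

  start: ((F ∧ T) ∧ (x0 ∨ x0)) ∧ (¬x0 ∧ (F ∧ T))
  →1  (F ∧ (x0 ∨ x0)) ∧ (¬x0 ∧ (F ∧ T))
  →2  F ∧ (¬x0 ∧ (F ∧ T))

Answer: after 2 steps: F ∧ (¬x0 ∧ (F ∧ T))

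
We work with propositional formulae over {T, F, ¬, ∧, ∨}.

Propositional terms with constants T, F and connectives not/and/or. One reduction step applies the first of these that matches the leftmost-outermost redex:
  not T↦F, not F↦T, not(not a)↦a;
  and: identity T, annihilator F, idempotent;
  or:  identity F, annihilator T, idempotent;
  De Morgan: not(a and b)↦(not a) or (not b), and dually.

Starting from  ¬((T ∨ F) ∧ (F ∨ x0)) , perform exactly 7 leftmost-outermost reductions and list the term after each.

  start: ¬((T ∨ F) ∧ (F ∨ x0))
  →1  ¬(T ∨ F) ∨ ¬(F ∨ x0)
  →2  (¬T ∧ ¬F) ∨ ¬(F ∨ x0)
  →3  (F ∧ ¬F) ∨ ¬(F ∨ x0)
  →4  F ∨ ¬(F ∨ x0)
  →5  ¬(F ∨ x0)
  →6  ¬F ∧ ¬x0
  →7  T ∧ ¬x0

Answer: after 7 steps: T ∧ ¬x0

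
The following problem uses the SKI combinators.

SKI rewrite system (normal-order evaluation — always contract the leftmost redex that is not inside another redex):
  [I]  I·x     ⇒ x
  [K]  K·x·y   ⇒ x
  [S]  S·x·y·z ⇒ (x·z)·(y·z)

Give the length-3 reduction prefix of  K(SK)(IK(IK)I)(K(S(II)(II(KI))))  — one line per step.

Answer: after 3 steps: SK(K(SI(I(KI))))

Working:
  start: K(SK)(IK(IK)I)(K(S(II)(II(KI))))
  step 1: SK(K(S(II)(II(KI))))
  step 2: SK(K(SI(II(KI))))
  step 3: SK(K(SI(I(KI))))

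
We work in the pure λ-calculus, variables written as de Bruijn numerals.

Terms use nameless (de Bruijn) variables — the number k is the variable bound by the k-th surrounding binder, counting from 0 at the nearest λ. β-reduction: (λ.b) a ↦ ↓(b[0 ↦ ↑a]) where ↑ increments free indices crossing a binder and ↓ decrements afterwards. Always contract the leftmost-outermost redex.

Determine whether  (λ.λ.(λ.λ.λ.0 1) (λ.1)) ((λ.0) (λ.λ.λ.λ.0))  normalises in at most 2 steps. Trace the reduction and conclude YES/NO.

  start: (λ.λ.(λ.λ.λ.0 1) (λ.1)) ((λ.0) (λ.λ.λ.λ.0))
  step 1: λ.(λ.λ.λ.0 1) (λ.1)
  step 2: λ.λ.λ.0 1

Answer: YES — reaches normal form λ.λ.λ.0 1 in 2 ≤ 2 steps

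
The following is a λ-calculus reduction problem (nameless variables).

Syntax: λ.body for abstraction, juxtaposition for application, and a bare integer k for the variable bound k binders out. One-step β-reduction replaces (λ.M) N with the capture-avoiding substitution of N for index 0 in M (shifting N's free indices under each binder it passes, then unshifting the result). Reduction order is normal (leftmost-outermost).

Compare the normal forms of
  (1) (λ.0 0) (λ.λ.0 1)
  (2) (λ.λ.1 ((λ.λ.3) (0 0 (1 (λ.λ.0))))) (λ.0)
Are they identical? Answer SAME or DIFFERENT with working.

Answer: DIFFERENT — A ⇓ λ.0 (λ.λ.0 1), B ⇓ λ.λ.λ.0

Working:
Term A:
  start: (λ.0 0) (λ.λ.0 1)
  [1] (λ.λ.0 1) (λ.λ.0 1)
  [2] λ.0 (λ.λ.0 1)

Term B:
  start: (λ.λ.1 ((λ.λ.3) (0 0 (1 (λ.λ.0))))) (λ.0)
  [1] λ.(λ.0) ((λ.λ.λ.0) (0 0 ((λ.0) (λ.λ.0))))
  [2] λ.(λ.λ.λ.0) (0 0 ((λ.0) (λ.λ.0)))
  [3] λ.λ.λ.0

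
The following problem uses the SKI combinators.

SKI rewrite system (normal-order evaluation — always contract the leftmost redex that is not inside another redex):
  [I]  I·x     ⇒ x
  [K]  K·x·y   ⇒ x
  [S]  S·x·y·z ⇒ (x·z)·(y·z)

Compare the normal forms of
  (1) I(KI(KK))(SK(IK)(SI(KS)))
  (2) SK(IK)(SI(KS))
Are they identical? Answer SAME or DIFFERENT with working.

Answer: SAME — A ⇓ SI(KS), B ⇓ SI(KS)

Reduction:
Term A:
  start: I(KI(KK))(SK(IK)(SI(KS)))
  [1] KI(KK)(SK(IK)(SI(KS)))
  [2] I(SK(IK)(SI(KS)))
  [3] SK(IK)(SI(KS))
  [4] K(SI(KS))(IK(SI(KS)))
  [5] SI(KS)

Term B:
  start: SK(IK)(SI(KS))
  [1] K(SI(KS))(IK(SI(KS)))
  [2] SI(KS)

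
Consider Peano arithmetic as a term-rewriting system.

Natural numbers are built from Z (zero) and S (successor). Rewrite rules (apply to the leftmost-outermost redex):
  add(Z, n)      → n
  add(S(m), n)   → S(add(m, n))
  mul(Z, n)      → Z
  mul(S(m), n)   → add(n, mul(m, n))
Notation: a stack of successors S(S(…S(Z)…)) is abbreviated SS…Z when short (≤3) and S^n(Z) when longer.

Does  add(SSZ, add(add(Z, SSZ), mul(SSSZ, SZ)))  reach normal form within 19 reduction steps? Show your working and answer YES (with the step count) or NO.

Answer: YES — reaches normal form S^7(Z) in 17 ≤ 19 steps

Derivation:
  start: add(SSZ, add(add(Z, SSZ), mul(SSSZ, SZ)))
  step 1: S(add(SZ, add(add(Z, SSZ), mul(SSSZ, SZ))))
  step 2: S(S(add(Z, add(add(Z, SSZ), mul(SSSZ, SZ)))))
  step 3: S(S(add(add(Z, SSZ), mul(SSSZ, SZ))))
  step 4: S(S(add(SSZ, mul(SSSZ, SZ))))
  step 5: S(S(S(add(SZ, mul(SSSZ, SZ)))))
  step 6: S(S(S(S(add(Z, mul(SSSZ, SZ))))))
  step 7: S(S(S(S(mul(SSSZ, SZ)))))
  step 8: S(S(S(S(add(SZ, mul(SSZ, SZ))))))
  step 9: S(S(S(S(S(add(Z, mul(SSZ, SZ)))))))
  step 10: S(S(S(S(S(mul(SSZ, SZ))))))
  step 11: S(S(S(S(S(add(SZ, mul(SZ, SZ)))))))
  step 12: S(S(S(S(S(S(add(Z, mul(SZ, SZ))))))))
  step 13: S(S(S(S(S(S(mul(SZ, SZ)))))))
  step 14: S(S(S(S(S(S(add(SZ, mul(Z, SZ))))))))
  step 15: S(S(S(S(S(S(S(add(Z, mul(Z, SZ)))))))))
  step 16: S(S(S(S(S(S(S(mul(Z, SZ))))))))
  step 17: S^7(Z)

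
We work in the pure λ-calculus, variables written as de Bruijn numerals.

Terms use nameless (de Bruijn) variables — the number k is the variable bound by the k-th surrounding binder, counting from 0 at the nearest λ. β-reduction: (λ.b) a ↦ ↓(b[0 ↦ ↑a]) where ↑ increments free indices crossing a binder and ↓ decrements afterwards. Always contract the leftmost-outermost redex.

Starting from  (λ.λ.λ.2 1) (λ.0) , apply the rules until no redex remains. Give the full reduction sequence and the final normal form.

  start: (λ.λ.λ.2 1) (λ.0)
  [1] λ.λ.(λ.0) 1
  [2] λ.λ.1

Answer: normal form = λ.λ.1  (in 2 steps)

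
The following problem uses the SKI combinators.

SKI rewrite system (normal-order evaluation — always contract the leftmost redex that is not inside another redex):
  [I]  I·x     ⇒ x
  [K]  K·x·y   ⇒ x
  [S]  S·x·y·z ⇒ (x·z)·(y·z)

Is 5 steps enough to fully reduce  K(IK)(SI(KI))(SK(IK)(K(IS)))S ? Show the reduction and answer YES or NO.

  start: K(IK)(SI(KI))(SK(IK)(K(IS)))S
  step 1: IK(SK(IK)(K(IS)))S
  step 2: K(SK(IK)(K(IS)))S
  step 3: SK(IK)(K(IS))
  step 4: K(K(IS))(IK(K(IS)))
  step 5: K(IS)

Answer: NO — after 5 steps the term is K(IS), not yet normal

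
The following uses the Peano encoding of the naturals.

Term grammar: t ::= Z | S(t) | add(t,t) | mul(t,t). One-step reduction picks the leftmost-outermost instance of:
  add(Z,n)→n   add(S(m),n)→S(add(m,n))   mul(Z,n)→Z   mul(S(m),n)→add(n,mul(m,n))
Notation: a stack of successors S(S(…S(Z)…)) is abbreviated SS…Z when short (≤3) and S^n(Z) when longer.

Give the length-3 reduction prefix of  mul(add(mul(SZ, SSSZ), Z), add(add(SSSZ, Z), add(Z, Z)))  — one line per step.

Answer: after 3 steps: mul(S(add(add(SSZ, mul(Z, SSSZ)), Z)), add(add(SSSZ, Z), add(Z, Z)))

Reduction:
  start: mul(add(mul(SZ, SSSZ), Z), add(add(SSSZ, Z), add(Z, Z)))
  →1  mul(add(add(SSSZ, mul(Z, SSSZ)), Z), add(add(SSSZ, Z), add(Z, Z)))
  →2  mul(add(S(add(SSZ, mul(Z, SSSZ))), Z), add(add(SSSZ, Z), add(Z, Z)))
  →3  mul(S(add(add(SSZ, mul(Z, SSSZ)), Z)), add(add(SSSZ, Z), add(Z, Z)))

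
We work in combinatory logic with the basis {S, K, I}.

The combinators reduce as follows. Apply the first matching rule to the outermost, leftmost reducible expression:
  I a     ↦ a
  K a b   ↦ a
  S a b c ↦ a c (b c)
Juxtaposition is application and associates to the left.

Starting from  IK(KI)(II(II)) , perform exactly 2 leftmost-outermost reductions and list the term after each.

  start: IK(KI)(II(II))
  →1  K(KI)(II(II))
  →2  KI

Answer: after 2 steps: KI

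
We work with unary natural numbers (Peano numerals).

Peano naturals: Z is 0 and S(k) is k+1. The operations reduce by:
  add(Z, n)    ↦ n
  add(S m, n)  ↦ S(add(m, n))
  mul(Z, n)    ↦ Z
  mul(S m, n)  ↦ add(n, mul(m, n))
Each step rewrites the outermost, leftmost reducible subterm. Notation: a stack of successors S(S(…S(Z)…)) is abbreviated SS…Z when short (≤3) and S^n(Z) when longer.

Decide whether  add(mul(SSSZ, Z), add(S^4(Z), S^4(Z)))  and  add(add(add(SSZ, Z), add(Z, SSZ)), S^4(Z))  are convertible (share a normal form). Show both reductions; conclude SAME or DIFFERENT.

Answer: SAME — A ⇓ S^8(Z), B ⇓ S^8(Z)

Reduction:
Term A:
  start: add(mul(SSSZ, Z), add(S^4(Z), S^4(Z)))
  step 1: add(add(Z, mul(SSZ, Z)), add(S^4(Z), S^4(Z)))
  step 2: add(mul(SSZ, Z), add(S^4(Z), S^4(Z)))
  step 3: add(add(Z, mul(SZ, Z)), add(S^4(Z), S^4(Z)))
  step 4: add(mul(SZ, Z), add(S^4(Z), S^4(Z)))
  step 5: add(add(Z, mul(Z, Z)), add(S^4(Z), S^4(Z)))
  step 6: add(mul(Z, Z), add(S^4(Z), S^4(Z)))
  step 7: add(Z, add(S^4(Z), S^4(Z)))
  step 8: add(S^4(Z), S^4(Z))
  step 9: S(add(SSSZ, S^4(Z)))
  step 10: S(S(add(SSZ, S^4(Z))))
  step 11: S(S(S(add(SZ, S^4(Z)))))
  step 12: S(S(S(S(add(Z, S^4(Z))))))
  step 13: S^8(Z)

Term B:
  start: add(add(add(SSZ, Z), add(Z, SSZ)), S^4(Z))
  step 1: add(add(S(add(SZ, Z)), add(Z, SSZ)), S^4(Z))
  step 2: add(S(add(add(SZ, Z), add(Z, SSZ))), S^4(Z))
  step 3: S(add(add(add(SZ, Z), add(Z, SSZ)), S^4(Z)))
  step 4: S(add(add(S(add(Z, Z)), add(Z, SSZ)), S^4(Z)))
  step 5: S(add(S(add(add(Z, Z), add(Z, SSZ))), S^4(Z)))
  step 6: S(S(add(add(add(Z, Z), add(Z, SSZ)), S^4(Z))))
  step 7: S(S(add(add(Z, add(Z, SSZ)), S^4(Z))))
  step 8: S(S(add(add(Z, SSZ), S^4(Z))))
  step 9: S(S(add(SSZ, S^4(Z))))
  step 10: S(S(S(add(SZ, S^4(Z)))))
  step 11: S(S(S(S(add(Z, S^4(Z))))))
  step 12: S^8(Z)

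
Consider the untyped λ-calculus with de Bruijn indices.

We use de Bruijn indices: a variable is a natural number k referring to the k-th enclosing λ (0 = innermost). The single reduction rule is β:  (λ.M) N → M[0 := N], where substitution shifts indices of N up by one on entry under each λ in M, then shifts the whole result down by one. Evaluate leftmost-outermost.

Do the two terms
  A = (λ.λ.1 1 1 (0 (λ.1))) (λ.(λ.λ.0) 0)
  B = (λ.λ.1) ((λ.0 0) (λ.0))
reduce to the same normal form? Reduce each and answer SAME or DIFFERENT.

Answer: SAME — A ⇓ λ.λ.0, B ⇓ λ.λ.0

Working:
Term A:
  start: (λ.λ.1 1 1 (0 (λ.1))) (λ.(λ.λ.0) 0)
  →1  λ.(λ.(λ.λ.0) 0) (λ.(λ.λ.0) 0) (λ.(λ.λ.0) 0) (0 (λ.1))
  →2  λ.(λ.λ.0) (λ.(λ.λ.0) 0) (λ.(λ.λ.0) 0) (0 (λ.1))
  →3  λ.(λ.0) (λ.(λ.λ.0) 0) (0 (λ.1))
  →4  λ.(λ.(λ.λ.0) 0) (0 (λ.1))
  →5  λ.(λ.λ.0) (0 (λ.1))
  →6  λ.λ.0

Term B:
  start: (λ.λ.1) ((λ.0 0) (λ.0))
  →1  λ.(λ.0 0) (λ.0)
  →2  λ.(λ.0) (λ.0)
  →3  λ.λ.0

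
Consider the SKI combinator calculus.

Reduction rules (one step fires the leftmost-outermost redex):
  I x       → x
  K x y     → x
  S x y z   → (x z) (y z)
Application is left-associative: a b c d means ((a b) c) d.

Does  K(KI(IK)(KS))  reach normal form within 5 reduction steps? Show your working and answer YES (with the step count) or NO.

  start: K(KI(IK)(KS))
  step 1: K(I(KS))
  step 2: K(KS)

Answer: YES — reaches normal form K(KS) in 2 ≤ 5 steps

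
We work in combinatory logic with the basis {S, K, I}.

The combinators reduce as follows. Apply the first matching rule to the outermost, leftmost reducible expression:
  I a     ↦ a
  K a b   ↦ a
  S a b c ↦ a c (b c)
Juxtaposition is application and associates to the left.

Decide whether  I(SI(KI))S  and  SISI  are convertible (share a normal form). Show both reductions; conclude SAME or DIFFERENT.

Answer: SAME — A ⇓ SI, B ⇓ SI

Working:
Term A:
  start: I(SI(KI))S
  →1  SI(KI)S
  →2  IS(KIS)
  →3  S(KIS)
  →4  SI

Term B:
  start: SISI
  →1  II(SI)
  →2  I(SI)
  →3  SI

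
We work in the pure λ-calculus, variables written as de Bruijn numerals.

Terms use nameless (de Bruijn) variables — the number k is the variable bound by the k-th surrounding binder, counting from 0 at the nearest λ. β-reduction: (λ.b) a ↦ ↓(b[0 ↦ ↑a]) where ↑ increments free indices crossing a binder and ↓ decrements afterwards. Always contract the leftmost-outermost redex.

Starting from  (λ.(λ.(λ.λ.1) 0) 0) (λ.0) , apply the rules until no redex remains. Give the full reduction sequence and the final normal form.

  start: (λ.(λ.(λ.λ.1) 0) 0) (λ.0)
  →1  (λ.(λ.λ.1) 0) (λ.0)
  →2  (λ.λ.1) (λ.0)
  →3  λ.λ.0

Answer: normal form = λ.λ.0  (in 3 steps)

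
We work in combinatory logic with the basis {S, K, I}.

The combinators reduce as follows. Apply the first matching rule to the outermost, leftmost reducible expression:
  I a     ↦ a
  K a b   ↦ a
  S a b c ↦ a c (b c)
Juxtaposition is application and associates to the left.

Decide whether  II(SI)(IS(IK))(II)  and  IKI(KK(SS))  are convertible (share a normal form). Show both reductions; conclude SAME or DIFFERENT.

Answer: DIFFERENT — A ⇓ SKI, B ⇓ I

Working:
Term A:
  start: II(SI)(IS(IK))(II)
  →1  I(SI)(IS(IK))(II)
  →2  SI(IS(IK))(II)
  →3  I(II)(IS(IK)(II))
  →4  II(IS(IK)(II))
  →5  I(IS(IK)(II))
  →6  IS(IK)(II)
  →7  S(IK)(II)
  →8  SK(II)
  →9  SKI

Term B:
  start: IKI(KK(SS))
  →1  KI(KK(SS))
  →2  I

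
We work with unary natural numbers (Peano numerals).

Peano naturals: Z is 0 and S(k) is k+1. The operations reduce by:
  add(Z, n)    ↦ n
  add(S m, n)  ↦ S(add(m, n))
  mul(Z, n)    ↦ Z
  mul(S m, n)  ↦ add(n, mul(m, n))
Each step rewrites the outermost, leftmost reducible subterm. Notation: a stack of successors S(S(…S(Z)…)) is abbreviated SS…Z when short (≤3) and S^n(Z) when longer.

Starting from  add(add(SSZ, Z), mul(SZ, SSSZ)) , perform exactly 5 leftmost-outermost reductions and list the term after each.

  start: add(add(SSZ, Z), mul(SZ, SSSZ))
  →1  add(S(add(SZ, Z)), mul(SZ, SSSZ))
  →2  S(add(add(SZ, Z), mul(SZ, SSSZ)))
  →3  S(add(S(add(Z, Z)), mul(SZ, SSSZ)))
  →4  S(S(add(add(Z, Z), mul(SZ, SSSZ))))
  →5  S(S(add(Z, mul(SZ, SSSZ))))

Answer: after 5 steps: S(S(add(Z, mul(SZ, SSSZ))))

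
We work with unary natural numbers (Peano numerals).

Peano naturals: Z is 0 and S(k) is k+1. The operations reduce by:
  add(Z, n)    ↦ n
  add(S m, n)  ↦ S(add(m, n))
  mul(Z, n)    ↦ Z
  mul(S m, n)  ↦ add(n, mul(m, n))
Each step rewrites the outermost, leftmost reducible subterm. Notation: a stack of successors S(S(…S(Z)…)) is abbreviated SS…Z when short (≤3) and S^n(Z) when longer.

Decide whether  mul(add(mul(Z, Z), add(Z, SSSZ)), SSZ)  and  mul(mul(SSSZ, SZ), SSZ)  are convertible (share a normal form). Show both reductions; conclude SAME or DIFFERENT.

Answer: SAME — A ⇓ S^6(Z), B ⇓ S^6(Z)

Working:
Term A:
  start: mul(add(mul(Z, Z), add(Z, SSSZ)), SSZ)
  step 1: mul(add(Z, add(Z, SSSZ)), SSZ)
  step 2: mul(add(Z, SSSZ), SSZ)
  step 3: mul(SSSZ, SSZ)
  step 4: add(SSZ, mul(SSZ, SSZ))
  step 5: S(add(SZ, mul(SSZ, SSZ)))
  step 6: S(S(add(Z, mul(SSZ, SSZ))))
  step 7: S(S(mul(SSZ, SSZ)))
  step 8: S(S(add(SSZ, mul(SZ, SSZ))))
  step 9: S(S(S(add(SZ, mul(SZ, SSZ)))))
  step 10: S(S(S(S(add(Z, mul(SZ, SSZ))))))
  step 11: S(S(S(S(mul(SZ, SSZ)))))
  step 12: S(S(S(S(add(SSZ, mul(Z, SSZ))))))
  step 13: S(S(S(S(S(add(SZ, mul(Z, SSZ)))))))
  step 14: S(S(S(S(S(S(add(Z, mul(Z, SSZ))))))))
  step 15: S(S(S(S(S(S(mul(Z, SSZ)))))))
  step 16: S^6(Z)

Term B:
  start: mul(mul(SSSZ, SZ), SSZ)
  step 1: mul(add(SZ, mul(SSZ, SZ)), SSZ)
  step 2: mul(S(add(Z, mul(SSZ, SZ))), SSZ)
  step 3: add(SSZ, mul(add(Z, mul(SSZ, SZ)), SSZ))
  step 4: S(add(SZ, mul(add(Z, mul(SSZ, SZ)), SSZ)))
  step 5: S(S(add(Z, mul(add(Z, mul(SSZ, SZ)), SSZ))))
  step 6: S(S(mul(add(Z, mul(SSZ, SZ)), SSZ)))
  step 7: S(S(mul(mul(SSZ, SZ), SSZ)))
  step 8: S(S(mul(add(SZ, mul(SZ, SZ)), SSZ)))
  step 9: S(S(mul(S(add(Z, mul(SZ, SZ))), SSZ)))
  step 10: S(S(add(SSZ, mul(add(Z, mul(SZ, SZ)), SSZ))))
  step 11: S(S(S(add(SZ, mul(add(Z, mul(SZ, SZ)), SSZ)))))
  step 12: S(S(S(S(add(Z, mul(add(Z, mul(SZ, SZ)), SSZ))))))
  step 13: S(S(S(S(mul(add(Z, mul(SZ, SZ)), SSZ)))))
  step 14: S(S(S(S(mul(mul(SZ, SZ), SSZ)))))
  step 15: S(S(S(S(mul(add(SZ, mul(Z, SZ)), SSZ)))))
  step 16: S(S(S(S(mul(S(add(Z, mul(Z, SZ))), SSZ)))))
  step 17: S(S(S(S(add(SSZ, mul(add(Z, mul(Z, SZ)), SSZ))))))
  step 18: S(S(S(S(S(add(SZ, mul(add(Z, mul(Z, SZ)), SSZ)))))))
  step 19: S(S(S(S(S(S(add(Z, mul(add(Z, mul(Z, SZ)), SSZ))))))))
  step 20: S(S(S(S(S(S(mul(add(Z, mul(Z, SZ)), SSZ)))))))
  step 21: S(S(S(S(S(S(mul(mul(Z, SZ), SSZ)))))))
  step 22: S(S(S(S(S(S(mul(Z, SSZ)))))))
  step 23: S^6(Z)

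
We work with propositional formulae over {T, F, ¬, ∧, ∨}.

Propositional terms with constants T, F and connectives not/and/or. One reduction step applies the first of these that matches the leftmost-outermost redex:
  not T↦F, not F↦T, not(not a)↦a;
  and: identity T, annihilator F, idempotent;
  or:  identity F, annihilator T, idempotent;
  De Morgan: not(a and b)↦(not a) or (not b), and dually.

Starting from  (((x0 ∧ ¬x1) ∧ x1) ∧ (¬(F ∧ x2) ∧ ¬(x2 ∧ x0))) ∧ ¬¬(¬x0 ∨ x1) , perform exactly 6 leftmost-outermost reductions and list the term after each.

  start: (((x0 ∧ ¬x1) ∧ x1) ∧ (¬(F ∧ x2) ∧ ¬(x2 ∧ x0))) ∧ ¬¬(¬x0 ∨ x1)
  →1  (((x0 ∧ ¬x1) ∧ x1) ∧ ((¬F ∨ ¬x2) ∧ ¬(x2 ∧ x0))) ∧ ¬¬(¬x0 ∨ x1)
  →2  (((x0 ∧ ¬x1) ∧ x1) ∧ ((T ∨ ¬x2) ∧ ¬(x2 ∧ x0))) ∧ ¬¬(¬x0 ∨ x1)
  →3  (((x0 ∧ ¬x1) ∧ x1) ∧ (T ∧ ¬(x2 ∧ x0))) ∧ ¬¬(¬x0 ∨ x1)
  →4  (((x0 ∧ ¬x1) ∧ x1) ∧ ¬(x2 ∧ x0)) ∧ ¬¬(¬x0 ∨ x1)
  →5  (((x0 ∧ ¬x1) ∧ x1) ∧ (¬x2 ∨ ¬x0)) ∧ ¬¬(¬x0 ∨ x1)
  →6  (((x0 ∧ ¬x1) ∧ x1) ∧ (¬x2 ∨ ¬x0)) ∧ (¬x0 ∨ x1)

Answer: after 6 steps: (((x0 ∧ ¬x1) ∧ x1) ∧ (¬x2 ∨ ¬x0)) ∧ (¬x0 ∨ x1)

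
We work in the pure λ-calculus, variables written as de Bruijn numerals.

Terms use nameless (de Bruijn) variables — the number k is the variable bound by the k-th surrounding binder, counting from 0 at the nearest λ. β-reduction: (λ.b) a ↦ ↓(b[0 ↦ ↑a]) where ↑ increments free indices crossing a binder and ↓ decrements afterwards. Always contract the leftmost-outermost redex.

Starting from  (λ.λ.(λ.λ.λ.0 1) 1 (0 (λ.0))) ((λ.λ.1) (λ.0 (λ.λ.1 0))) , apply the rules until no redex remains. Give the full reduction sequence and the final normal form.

Answer: normal form = λ.λ.0 (1 (λ.0))  (in 3 steps)

Working:
  start: (λ.λ.(λ.λ.λ.0 1) 1 (0 (λ.0))) ((λ.λ.1) (λ.0 (λ.λ.1 0)))
  →1  λ.(λ.λ.λ.0 1) ((λ.λ.1) (λ.0 (λ.λ.1 0))) (0 (λ.0))
  →2  λ.(λ.λ.0 1) (0 (λ.0))
  →3  λ.λ.0 (1 (λ.0))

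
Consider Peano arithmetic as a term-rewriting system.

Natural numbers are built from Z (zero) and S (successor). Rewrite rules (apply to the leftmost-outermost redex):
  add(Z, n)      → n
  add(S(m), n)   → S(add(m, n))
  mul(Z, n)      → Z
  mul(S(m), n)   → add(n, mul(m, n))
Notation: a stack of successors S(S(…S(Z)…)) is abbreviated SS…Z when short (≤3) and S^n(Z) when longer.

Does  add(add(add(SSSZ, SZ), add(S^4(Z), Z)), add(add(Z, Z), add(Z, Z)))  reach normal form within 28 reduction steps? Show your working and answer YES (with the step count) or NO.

  start: add(add(add(SSSZ, SZ), add(S^4(Z), Z)), add(add(Z, Z), add(Z, Z)))
  step 1: add(add(S(add(SSZ, SZ)), add(S^4(Z), Z)), add(add(Z, Z), add(Z, Z)))
  step 2: add(S(add(add(SSZ, SZ), add(S^4(Z), Z))), add(add(Z, Z), add(Z, Z)))
  step 3: S(add(add(add(SSZ, SZ), add(S^4(Z), Z)), add(add(Z, Z), add(Z, Z))))
  step 4: S(add(add(S(add(SZ, SZ)), add(S^4(Z), Z)), add(add(Z, Z), add(Z, Z))))
  step 5: S(add(S(add(add(SZ, SZ), add(S^4(Z), Z))), add(add(Z, Z), add(Z, Z))))
  step 6: S(S(add(add(add(SZ, SZ), add(S^4(Z), Z)), add(add(Z, Z), add(Z, Z)))))
  step 7: S(S(add(add(S(add(Z, SZ)), add(S^4(Z), Z)), add(add(Z, Z), add(Z, Z)))))
  step 8: S(S(add(S(add(add(Z, SZ), add(S^4(Z), Z))), add(add(Z, Z), add(Z, Z)))))
  step 9: S(S(S(add(add(add(Z, SZ), add(S^4(Z), Z)), add(add(Z, Z), add(Z, Z))))))
  step 10: S(S(S(add(add(SZ, add(S^4(Z), Z)), add(add(Z, Z), add(Z, Z))))))
  step 11: S(S(S(add(S(add(Z, add(S^4(Z), Z))), add(add(Z, Z), add(Z, Z))))))
  step 12: S(S(S(S(add(add(Z, add(S^4(Z), Z)), add(add(Z, Z), add(Z, Z)))))))
  step 13: S(S(S(S(add(add(S^4(Z), Z), add(add(Z, Z), add(Z, Z)))))))
  step 14: S(S(S(S(add(S(add(SSSZ, Z)), add(add(Z, Z), add(Z, Z)))))))
  step 15: S(S(S(S(S(add(add(SSSZ, Z), add(add(Z, Z), add(Z, Z))))))))
  step 16: S(S(S(S(S(add(S(add(SSZ, Z)), add(add(Z, Z), add(Z, Z))))))))
  step 17: S(S(S(S(S(S(add(add(SSZ, Z), add(add(Z, Z), add(Z, Z)))))))))
  step 18: S(S(S(S(S(S(add(S(add(SZ, Z)), add(add(Z, Z), add(Z, Z)))))))))
  step 19: S(S(S(S(S(S(S(add(add(SZ, Z), add(add(Z, Z), add(Z, Z))))))))))
  step 20: S(S(S(S(S(S(S(add(S(add(Z, Z)), add(add(Z, Z), add(Z, Z))))))))))
  step 21: S(S(S(S(S(S(S(S(add(add(Z, Z), add(add(Z, Z), add(Z, Z)))))))))))
  step 22: S(S(S(S(S(S(S(S(add(Z, add(add(Z, Z), add(Z, Z)))))))))))
  step 23: S(S(S(S(S(S(S(S(add(add(Z, Z), add(Z, Z))))))))))
  step 24: S(S(S(S(S(S(S(S(add(Z, add(Z, Z))))))))))
  step 25: S(S(S(S(S(S(S(S(add(Z, Z)))))))))
  step 26: S^8(Z)

Answer: YES — reaches normal form S^8(Z) in 26 ≤ 28 steps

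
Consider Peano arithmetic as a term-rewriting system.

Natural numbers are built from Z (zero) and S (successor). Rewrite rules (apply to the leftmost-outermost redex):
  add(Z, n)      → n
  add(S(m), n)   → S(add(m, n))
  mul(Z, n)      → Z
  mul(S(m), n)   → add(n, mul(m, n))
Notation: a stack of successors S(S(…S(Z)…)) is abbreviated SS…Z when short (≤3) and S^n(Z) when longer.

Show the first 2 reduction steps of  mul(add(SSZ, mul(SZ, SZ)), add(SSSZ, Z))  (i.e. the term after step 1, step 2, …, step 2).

Answer: after 2 steps: add(add(SSSZ, Z), mul(add(SZ, mul(SZ, SZ)), add(SSSZ, Z)))

Derivation:
  start: mul(add(SSZ, mul(SZ, SZ)), add(SSSZ, Z))
  step 1: mul(S(add(SZ, mul(SZ, SZ))), add(SSSZ, Z))
  step 2: add(add(SSSZ, Z), mul(add(SZ, mul(SZ, SZ)), add(SSSZ, Z)))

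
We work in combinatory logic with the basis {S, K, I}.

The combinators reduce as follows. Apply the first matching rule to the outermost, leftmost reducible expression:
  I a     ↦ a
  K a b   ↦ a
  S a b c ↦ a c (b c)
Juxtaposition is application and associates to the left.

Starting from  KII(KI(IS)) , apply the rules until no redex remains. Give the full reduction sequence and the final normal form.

  start: KII(KI(IS))
  step 1: I(KI(IS))
  step 2: KI(IS)
  step 3: I

Answer: normal form = I  (in 3 steps)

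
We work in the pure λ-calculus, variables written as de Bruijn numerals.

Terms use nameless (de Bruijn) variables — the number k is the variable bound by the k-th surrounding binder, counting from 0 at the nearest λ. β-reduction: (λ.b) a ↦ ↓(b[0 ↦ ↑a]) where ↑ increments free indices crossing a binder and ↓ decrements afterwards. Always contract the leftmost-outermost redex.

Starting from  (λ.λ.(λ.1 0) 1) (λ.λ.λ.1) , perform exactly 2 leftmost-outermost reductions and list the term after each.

Answer: after 2 steps: λ.0 (λ.λ.λ.1)

Derivation:
  start: (λ.λ.(λ.1 0) 1) (λ.λ.λ.1)
  [1] λ.(λ.1 0) (λ.λ.λ.1)
  [2] λ.0 (λ.λ.λ.1)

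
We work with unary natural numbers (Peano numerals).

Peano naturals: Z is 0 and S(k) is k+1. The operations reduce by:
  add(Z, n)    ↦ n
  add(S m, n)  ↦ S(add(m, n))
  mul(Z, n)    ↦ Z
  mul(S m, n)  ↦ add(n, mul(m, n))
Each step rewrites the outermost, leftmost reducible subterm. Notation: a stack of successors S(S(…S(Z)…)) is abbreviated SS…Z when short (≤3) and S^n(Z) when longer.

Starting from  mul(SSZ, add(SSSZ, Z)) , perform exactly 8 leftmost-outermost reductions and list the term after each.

  start: mul(SSZ, add(SSSZ, Z))
  →1  add(add(SSSZ, Z), mul(SZ, add(SSSZ, Z)))
  →2  add(S(add(SSZ, Z)), mul(SZ, add(SSSZ, Z)))
  →3  S(add(add(SSZ, Z), mul(SZ, add(SSSZ, Z))))
  →4  S(add(S(add(SZ, Z)), mul(SZ, add(SSSZ, Z))))
  →5  S(S(add(add(SZ, Z), mul(SZ, add(SSSZ, Z)))))
  →6  S(S(add(S(add(Z, Z)), mul(SZ, add(SSSZ, Z)))))
  →7  S(S(S(add(add(Z, Z), mul(SZ, add(SSSZ, Z))))))
  →8  S(S(S(add(Z, mul(SZ, add(SSSZ, Z))))))

Answer: after 8 steps: S(S(S(add(Z, mul(SZ, add(SSSZ, Z))))))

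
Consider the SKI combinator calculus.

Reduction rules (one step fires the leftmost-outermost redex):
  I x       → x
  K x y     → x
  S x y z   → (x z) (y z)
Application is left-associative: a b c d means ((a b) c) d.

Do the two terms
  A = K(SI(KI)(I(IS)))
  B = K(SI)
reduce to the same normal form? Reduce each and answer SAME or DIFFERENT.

Answer: SAME — A ⇓ K(SI), B ⇓ K(SI)

Derivation:
Term A:
  start: K(SI(KI)(I(IS)))
  [1] K(I(I(IS))(KI(I(IS))))
  [2] K(I(IS)(KI(I(IS))))
  [3] K(IS(KI(I(IS))))
  [4] K(S(KI(I(IS))))
  [5] K(SI)

Term B:
  start: K(SI)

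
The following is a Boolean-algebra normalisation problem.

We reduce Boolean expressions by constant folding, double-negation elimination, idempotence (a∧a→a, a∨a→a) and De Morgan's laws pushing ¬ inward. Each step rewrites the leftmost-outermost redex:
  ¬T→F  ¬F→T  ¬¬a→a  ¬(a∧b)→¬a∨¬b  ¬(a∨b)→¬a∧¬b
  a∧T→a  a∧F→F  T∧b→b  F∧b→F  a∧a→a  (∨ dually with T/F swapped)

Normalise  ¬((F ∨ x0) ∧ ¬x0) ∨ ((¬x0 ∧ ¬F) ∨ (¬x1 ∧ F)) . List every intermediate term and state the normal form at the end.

  start: ¬((F ∨ x0) ∧ ¬x0) ∨ ((¬x0 ∧ ¬F) ∨ (¬x1 ∧ F))
  [1] (¬(F ∨ x0) ∨ ¬¬x0) ∨ ((¬x0 ∧ ¬F) ∨ (¬x1 ∧ F))
  [2] ((¬F ∧ ¬x0) ∨ ¬¬x0) ∨ ((¬x0 ∧ ¬F) ∨ (¬x1 ∧ F))
  [3] ((T ∧ ¬x0) ∨ ¬¬x0) ∨ ((¬x0 ∧ ¬F) ∨ (¬x1 ∧ F))
  [4] (¬x0 ∨ ¬¬x0) ∨ ((¬x0 ∧ ¬F) ∨ (¬x1 ∧ F))
  [5] (¬x0 ∨ x0) ∨ ((¬x0 ∧ ¬F) ∨ (¬x1 ∧ F))
  [6] (¬x0 ∨ x0) ∨ ((¬x0 ∧ T) ∨ (¬x1 ∧ F))
  [7] (¬x0 ∨ x0) ∨ (¬x0 ∨ (¬x1 ∧ F))
  [8] (¬x0 ∨ x0) ∨ (¬x0 ∨ F)
  [9] (¬x0 ∨ x0) ∨ ¬x0

Answer: normal form = (¬x0 ∨ x0) ∨ ¬x0  (in 9 steps)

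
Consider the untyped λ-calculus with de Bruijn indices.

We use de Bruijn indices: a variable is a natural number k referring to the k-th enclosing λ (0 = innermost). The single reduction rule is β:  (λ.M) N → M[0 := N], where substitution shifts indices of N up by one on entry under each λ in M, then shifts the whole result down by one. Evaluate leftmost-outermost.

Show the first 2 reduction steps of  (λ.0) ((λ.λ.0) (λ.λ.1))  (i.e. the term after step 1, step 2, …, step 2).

  start: (λ.0) ((λ.λ.0) (λ.λ.1))
  [1] (λ.λ.0) (λ.λ.1)
  [2] λ.0

Answer: after 2 steps: λ.0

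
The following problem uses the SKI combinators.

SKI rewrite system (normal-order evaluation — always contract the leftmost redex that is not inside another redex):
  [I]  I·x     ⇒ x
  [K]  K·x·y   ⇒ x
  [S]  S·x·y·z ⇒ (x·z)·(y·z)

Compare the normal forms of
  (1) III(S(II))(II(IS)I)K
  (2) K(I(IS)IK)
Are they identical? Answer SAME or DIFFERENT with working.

Term A:
  start: III(S(II))(II(IS)I)K
  →1  II(S(II))(II(IS)I)K
  →2  I(S(II))(II(IS)I)K
  →3  S(II)(II(IS)I)K
  →4  IIK(II(IS)IK)
  →5  IK(II(IS)IK)
  →6  K(II(IS)IK)
  →7  K(I(IS)IK)
  →8  K(ISIK)
  →9  K(SIK)

Term B:
  start: K(I(IS)IK)
  →1  K(ISIK)
  →2  K(SIK)

Answer: SAME — A ⇓ K(SIK), B ⇓ K(SIK)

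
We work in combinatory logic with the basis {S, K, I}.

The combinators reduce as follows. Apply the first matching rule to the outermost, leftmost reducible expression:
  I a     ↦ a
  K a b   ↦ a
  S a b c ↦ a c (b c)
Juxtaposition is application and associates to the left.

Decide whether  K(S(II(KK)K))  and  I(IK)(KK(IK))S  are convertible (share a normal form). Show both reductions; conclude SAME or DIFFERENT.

Term A:
  start: K(S(II(KK)K))
  [1] K(S(I(KK)K))
  [2] K(S(KKK))
  [3] K(SK)

Term B:
  start: I(IK)(KK(IK))S
  [1] IK(KK(IK))S
  [2] K(KK(IK))S
  [3] KK(IK)
  [4] K

Answer: DIFFERENT — A ⇓ K(SK), B ⇓ K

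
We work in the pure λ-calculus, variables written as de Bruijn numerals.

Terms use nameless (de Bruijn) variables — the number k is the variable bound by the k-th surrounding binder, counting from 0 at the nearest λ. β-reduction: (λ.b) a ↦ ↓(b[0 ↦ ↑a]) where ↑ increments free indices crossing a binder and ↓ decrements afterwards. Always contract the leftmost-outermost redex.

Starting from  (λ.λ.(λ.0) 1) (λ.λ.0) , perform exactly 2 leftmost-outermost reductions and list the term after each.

Answer: after 2 steps: λ.λ.λ.0

Reduction:
  start: (λ.λ.(λ.0) 1) (λ.λ.0)
  [1] λ.(λ.0) (λ.λ.0)
  [2] λ.λ.λ.0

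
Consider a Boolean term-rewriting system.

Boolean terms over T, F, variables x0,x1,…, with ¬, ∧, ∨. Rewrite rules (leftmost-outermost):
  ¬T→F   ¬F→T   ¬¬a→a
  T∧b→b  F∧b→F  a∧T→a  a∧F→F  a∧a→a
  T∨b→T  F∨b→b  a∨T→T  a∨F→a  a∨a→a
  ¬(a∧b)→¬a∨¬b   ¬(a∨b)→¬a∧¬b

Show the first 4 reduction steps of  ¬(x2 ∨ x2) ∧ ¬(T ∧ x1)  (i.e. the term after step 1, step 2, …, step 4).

Answer: after 4 steps: ¬x2 ∧ (F ∨ ¬x1)

Derivation:
  start: ¬(x2 ∨ x2) ∧ ¬(T ∧ x1)
  →1  (¬x2 ∧ ¬x2) ∧ ¬(T ∧ x1)
  →2  ¬x2 ∧ ¬(T ∧ x1)
  →3  ¬x2 ∧ (¬T ∨ ¬x1)
  →4  ¬x2 ∧ (F ∨ ¬x1)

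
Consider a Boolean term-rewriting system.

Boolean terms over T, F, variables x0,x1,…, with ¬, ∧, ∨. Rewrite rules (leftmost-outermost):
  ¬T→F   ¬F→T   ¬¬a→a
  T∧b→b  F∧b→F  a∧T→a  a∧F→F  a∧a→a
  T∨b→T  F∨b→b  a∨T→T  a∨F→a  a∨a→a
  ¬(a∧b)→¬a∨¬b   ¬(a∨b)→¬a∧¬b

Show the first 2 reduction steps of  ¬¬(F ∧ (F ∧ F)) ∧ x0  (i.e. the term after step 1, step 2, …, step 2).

  start: ¬¬(F ∧ (F ∧ F)) ∧ x0
  →1  (F ∧ (F ∧ F)) ∧ x0
  →2  F ∧ x0

Answer: after 2 steps: F ∧ x0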